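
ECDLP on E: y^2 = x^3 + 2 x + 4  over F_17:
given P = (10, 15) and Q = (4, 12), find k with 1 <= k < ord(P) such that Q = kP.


Enumerate multiples of P until we hit Q = (4, 12):
  1P = (10, 15)
  2P = (15, 14)
  3P = (7, 15)
  4P = (0, 2)
  5P = (16, 1)
  6P = (4, 5)
  7P = (2, 4)
  8P = (13, 0)
  9P = (2, 13)
  10P = (4, 12)
Match found at i = 10.

k = 10


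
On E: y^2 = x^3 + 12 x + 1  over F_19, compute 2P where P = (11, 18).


Doubling: s = (3 x1^2 + a) / (2 y1)
s = (3*11^2 + 12) / (2*18) mod 19 = 12
x3 = s^2 - 2 x1 mod 19 = 12^2 - 2*11 = 8
y3 = s (x1 - x3) - y1 mod 19 = 12 * (11 - 8) - 18 = 18

2P = (8, 18)


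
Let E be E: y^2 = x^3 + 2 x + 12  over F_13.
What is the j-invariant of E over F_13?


Delta = -16(4 a^3 + 27 b^2) mod 13 = 5
-1728 * (4 a)^3 = -1728 * (4*2)^3 mod 13 = 5
j = 5 * 5^(-1) mod 13 = 1

j = 1 (mod 13)


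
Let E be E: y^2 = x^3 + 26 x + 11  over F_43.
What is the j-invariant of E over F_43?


Delta = -16(4 a^3 + 27 b^2) mod 43 = 32
-1728 * (4 a)^3 = -1728 * (4*26)^3 mod 43 = 42
j = 42 * 32^(-1) mod 43 = 4

j = 4 (mod 43)


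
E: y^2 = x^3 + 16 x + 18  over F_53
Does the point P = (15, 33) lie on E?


Check whether y^2 = x^3 + 16 x + 18 (mod 53) for (x, y) = (15, 33).
LHS: y^2 = 33^2 mod 53 = 29
RHS: x^3 + 16 x + 18 = 15^3 + 16*15 + 18 mod 53 = 29
LHS = RHS

Yes, on the curve


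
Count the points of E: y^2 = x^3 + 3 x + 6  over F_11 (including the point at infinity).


For each x in F_11, count y with y^2 = x^3 + 3 x + 6 mod 11:
  x = 2: RHS = 9, y in [3, 8]  -> 2 point(s)
  x = 3: RHS = 9, y in [3, 8]  -> 2 point(s)
  x = 4: RHS = 5, y in [4, 7]  -> 2 point(s)
  x = 5: RHS = 3, y in [5, 6]  -> 2 point(s)
  x = 6: RHS = 9, y in [3, 8]  -> 2 point(s)
  x = 8: RHS = 3, y in [5, 6]  -> 2 point(s)
  x = 9: RHS = 3, y in [5, 6]  -> 2 point(s)
Affine points: 14. Add the point at infinity: total = 15.

#E(F_11) = 15


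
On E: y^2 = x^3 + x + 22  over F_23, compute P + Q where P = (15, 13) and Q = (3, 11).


P != Q, so use the chord formula.
s = (y2 - y1) / (x2 - x1) = (21) / (11) mod 23 = 4
x3 = s^2 - x1 - x2 mod 23 = 4^2 - 15 - 3 = 21
y3 = s (x1 - x3) - y1 mod 23 = 4 * (15 - 21) - 13 = 9

P + Q = (21, 9)


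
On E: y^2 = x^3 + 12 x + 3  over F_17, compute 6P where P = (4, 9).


k = 6 = 110_2 (binary, LSB first: 011)
Double-and-add from P = (4, 9):
  bit 0 = 0: acc unchanged = O
  bit 1 = 1: acc = O + (5, 16) = (5, 16)
  bit 2 = 1: acc = (5, 16) + (8, 4) = (3, 10)

6P = (3, 10)


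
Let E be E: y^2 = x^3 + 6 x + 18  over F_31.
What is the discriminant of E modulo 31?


4 a^3 + 27 b^2 = 4*6^3 + 27*18^2 = 864 + 8748 = 9612
Delta = -16 * (9612) = -153792
Delta mod 31 = 30

Delta = 30 (mod 31)


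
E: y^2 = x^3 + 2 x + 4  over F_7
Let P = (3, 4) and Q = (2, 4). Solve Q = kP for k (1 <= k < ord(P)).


Enumerate multiples of P until we hit Q = (2, 4):
  1P = (3, 4)
  2P = (2, 4)
Match found at i = 2.

k = 2


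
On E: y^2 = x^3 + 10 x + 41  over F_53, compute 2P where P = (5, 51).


Doubling: s = (3 x1^2 + a) / (2 y1)
s = (3*5^2 + 10) / (2*51) mod 53 = 45
x3 = s^2 - 2 x1 mod 53 = 45^2 - 2*5 = 1
y3 = s (x1 - x3) - y1 mod 53 = 45 * (5 - 1) - 51 = 23

2P = (1, 23)


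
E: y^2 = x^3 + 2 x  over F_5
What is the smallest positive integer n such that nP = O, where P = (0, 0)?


Compute successive multiples of P until we hit O:
  1P = (0, 0)
  2P = O

ord(P) = 2


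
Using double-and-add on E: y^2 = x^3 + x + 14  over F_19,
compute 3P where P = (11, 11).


k = 3 = 11_2 (binary, LSB first: 11)
Double-and-add from P = (11, 11):
  bit 0 = 1: acc = O + (11, 11) = (11, 11)
  bit 1 = 1: acc = (11, 11) + (17, 2) = (17, 17)

3P = (17, 17)


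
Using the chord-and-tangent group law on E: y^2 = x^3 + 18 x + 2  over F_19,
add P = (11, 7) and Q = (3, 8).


P != Q, so use the chord formula.
s = (y2 - y1) / (x2 - x1) = (1) / (11) mod 19 = 7
x3 = s^2 - x1 - x2 mod 19 = 7^2 - 11 - 3 = 16
y3 = s (x1 - x3) - y1 mod 19 = 7 * (11 - 16) - 7 = 15

P + Q = (16, 15)


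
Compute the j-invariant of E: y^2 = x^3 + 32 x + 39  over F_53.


Delta = -16(4 a^3 + 27 b^2) mod 53 = 27
-1728 * (4 a)^3 = -1728 * (4*32)^3 mod 53 = 1
j = 1 * 27^(-1) mod 53 = 2

j = 2 (mod 53)


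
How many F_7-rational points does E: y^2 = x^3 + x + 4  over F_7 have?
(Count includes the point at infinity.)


For each x in F_7, count y with y^2 = x^3 + 1 x + 4 mod 7:
  x = 0: RHS = 4, y in [2, 5]  -> 2 point(s)
  x = 2: RHS = 0, y in [0]  -> 1 point(s)
  x = 4: RHS = 2, y in [3, 4]  -> 2 point(s)
  x = 5: RHS = 1, y in [1, 6]  -> 2 point(s)
  x = 6: RHS = 2, y in [3, 4]  -> 2 point(s)
Affine points: 9. Add the point at infinity: total = 10.

#E(F_7) = 10


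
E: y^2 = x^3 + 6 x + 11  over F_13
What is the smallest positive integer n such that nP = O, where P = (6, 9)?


Compute successive multiples of P until we hit O:
  1P = (6, 9)
  2P = (5, 6)
  3P = (11, 2)
  4P = (12, 2)
  5P = (9, 1)
  6P = (8, 5)
  7P = (3, 11)
  8P = (3, 2)
  ... (continuing to 15P)
  15P = O

ord(P) = 15


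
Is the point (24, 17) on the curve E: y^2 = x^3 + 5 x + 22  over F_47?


Check whether y^2 = x^3 + 5 x + 22 (mod 47) for (x, y) = (24, 17).
LHS: y^2 = 17^2 mod 47 = 7
RHS: x^3 + 5 x + 22 = 24^3 + 5*24 + 22 mod 47 = 7
LHS = RHS

Yes, on the curve


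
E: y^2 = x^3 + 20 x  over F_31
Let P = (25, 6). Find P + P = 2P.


Doubling: s = (3 x1^2 + a) / (2 y1)
s = (3*25^2 + 20) / (2*6) mod 31 = 21
x3 = s^2 - 2 x1 mod 31 = 21^2 - 2*25 = 19
y3 = s (x1 - x3) - y1 mod 31 = 21 * (25 - 19) - 6 = 27

2P = (19, 27)


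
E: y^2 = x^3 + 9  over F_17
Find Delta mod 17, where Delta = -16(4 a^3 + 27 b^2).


4 a^3 + 27 b^2 = 4*0^3 + 27*9^2 = 0 + 2187 = 2187
Delta = -16 * (2187) = -34992
Delta mod 17 = 11

Delta = 11 (mod 17)


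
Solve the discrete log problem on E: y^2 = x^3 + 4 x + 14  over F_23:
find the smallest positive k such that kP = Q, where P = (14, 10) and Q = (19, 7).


Enumerate multiples of P until we hit Q = (19, 7):
  1P = (14, 10)
  2P = (22, 20)
  3P = (13, 20)
  4P = (4, 5)
  5P = (11, 3)
  6P = (6, 1)
  7P = (19, 16)
  8P = (8, 11)
  9P = (17, 2)
  10P = (17, 21)
  11P = (8, 12)
  12P = (19, 7)
Match found at i = 12.

k = 12


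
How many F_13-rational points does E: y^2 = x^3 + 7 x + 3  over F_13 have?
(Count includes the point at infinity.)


For each x in F_13, count y with y^2 = x^3 + 7 x + 3 mod 13:
  x = 0: RHS = 3, y in [4, 9]  -> 2 point(s)
  x = 2: RHS = 12, y in [5, 8]  -> 2 point(s)
  x = 3: RHS = 12, y in [5, 8]  -> 2 point(s)
  x = 4: RHS = 4, y in [2, 11]  -> 2 point(s)
  x = 6: RHS = 1, y in [1, 12]  -> 2 point(s)
  x = 8: RHS = 12, y in [5, 8]  -> 2 point(s)
Affine points: 12. Add the point at infinity: total = 13.

#E(F_13) = 13


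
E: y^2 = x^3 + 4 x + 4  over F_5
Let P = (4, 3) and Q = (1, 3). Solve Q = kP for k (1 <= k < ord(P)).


Enumerate multiples of P until we hit Q = (1, 3):
  1P = (4, 3)
  2P = (1, 3)
Match found at i = 2.

k = 2


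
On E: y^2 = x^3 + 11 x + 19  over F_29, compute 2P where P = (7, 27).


Doubling: s = (3 x1^2 + a) / (2 y1)
s = (3*7^2 + 11) / (2*27) mod 29 = 4
x3 = s^2 - 2 x1 mod 29 = 4^2 - 2*7 = 2
y3 = s (x1 - x3) - y1 mod 29 = 4 * (7 - 2) - 27 = 22

2P = (2, 22)


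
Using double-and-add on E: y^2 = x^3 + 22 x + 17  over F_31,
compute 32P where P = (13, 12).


k = 32 = 100000_2 (binary, LSB first: 000001)
Double-and-add from P = (13, 12):
  bit 0 = 0: acc unchanged = O
  bit 1 = 0: acc unchanged = O
  bit 2 = 0: acc unchanged = O
  bit 3 = 0: acc unchanged = O
  bit 4 = 0: acc unchanged = O
  bit 5 = 1: acc = O + (2, 10) = (2, 10)

32P = (2, 10)


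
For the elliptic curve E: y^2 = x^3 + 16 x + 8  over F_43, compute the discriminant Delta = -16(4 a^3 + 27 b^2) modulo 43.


4 a^3 + 27 b^2 = 4*16^3 + 27*8^2 = 16384 + 1728 = 18112
Delta = -16 * (18112) = -289792
Delta mod 43 = 28

Delta = 28 (mod 43)


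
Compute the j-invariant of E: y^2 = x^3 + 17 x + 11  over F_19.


Delta = -16(4 a^3 + 27 b^2) mod 19 = 15
-1728 * (4 a)^3 = -1728 * (4*17)^3 mod 19 = 1
j = 1 * 15^(-1) mod 19 = 14

j = 14 (mod 19)


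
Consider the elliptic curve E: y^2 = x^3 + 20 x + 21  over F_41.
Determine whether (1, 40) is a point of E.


Check whether y^2 = x^3 + 20 x + 21 (mod 41) for (x, y) = (1, 40).
LHS: y^2 = 40^2 mod 41 = 1
RHS: x^3 + 20 x + 21 = 1^3 + 20*1 + 21 mod 41 = 1
LHS = RHS

Yes, on the curve


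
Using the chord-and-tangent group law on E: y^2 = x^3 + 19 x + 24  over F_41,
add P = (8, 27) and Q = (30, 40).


P != Q, so use the chord formula.
s = (y2 - y1) / (x2 - x1) = (13) / (22) mod 41 = 36
x3 = s^2 - x1 - x2 mod 41 = 36^2 - 8 - 30 = 28
y3 = s (x1 - x3) - y1 mod 41 = 36 * (8 - 28) - 27 = 32

P + Q = (28, 32)


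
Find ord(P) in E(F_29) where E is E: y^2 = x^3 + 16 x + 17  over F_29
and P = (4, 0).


Compute successive multiples of P until we hit O:
  1P = (4, 0)
  2P = O

ord(P) = 2


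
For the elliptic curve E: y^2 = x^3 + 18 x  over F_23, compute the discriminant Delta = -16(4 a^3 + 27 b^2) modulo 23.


4 a^3 + 27 b^2 = 4*18^3 + 27*0^2 = 23328 + 0 = 23328
Delta = -16 * (23328) = -373248
Delta mod 23 = 19

Delta = 19 (mod 23)


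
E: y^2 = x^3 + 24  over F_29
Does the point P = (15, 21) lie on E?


Check whether y^2 = x^3 + 0 x + 24 (mod 29) for (x, y) = (15, 21).
LHS: y^2 = 21^2 mod 29 = 6
RHS: x^3 + 0 x + 24 = 15^3 + 0*15 + 24 mod 29 = 6
LHS = RHS

Yes, on the curve


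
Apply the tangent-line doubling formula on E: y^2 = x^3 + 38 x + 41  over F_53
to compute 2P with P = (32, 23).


Doubling: s = (3 x1^2 + a) / (2 y1)
s = (3*32^2 + 38) / (2*23) mod 53 = 10
x3 = s^2 - 2 x1 mod 53 = 10^2 - 2*32 = 36
y3 = s (x1 - x3) - y1 mod 53 = 10 * (32 - 36) - 23 = 43

2P = (36, 43)


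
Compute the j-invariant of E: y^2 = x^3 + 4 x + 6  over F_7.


Delta = -16(4 a^3 + 27 b^2) mod 7 = 1
-1728 * (4 a)^3 = -1728 * (4*4)^3 mod 7 = 1
j = 1 * 1^(-1) mod 7 = 1

j = 1 (mod 7)


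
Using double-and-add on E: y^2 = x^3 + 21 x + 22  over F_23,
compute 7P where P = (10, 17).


k = 7 = 111_2 (binary, LSB first: 111)
Double-and-add from P = (10, 17):
  bit 0 = 1: acc = O + (10, 17) = (10, 17)
  bit 1 = 1: acc = (10, 17) + (7, 12) = (19, 14)
  bit 2 = 1: acc = (19, 14) + (12, 22) = (21, 8)

7P = (21, 8)


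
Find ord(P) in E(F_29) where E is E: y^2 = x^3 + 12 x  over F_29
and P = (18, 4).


Compute successive multiples of P until we hit O:
  1P = (18, 4)
  2P = (13, 2)
  3P = (26, 16)
  4P = (9, 24)
  5P = (3, 11)
  6P = (1, 19)
  7P = (17, 19)
  8P = (16, 24)
  ... (continuing to 34P)
  34P = O

ord(P) = 34


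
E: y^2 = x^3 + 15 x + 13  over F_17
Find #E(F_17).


For each x in F_17, count y with y^2 = x^3 + 15 x + 13 mod 17:
  x = 0: RHS = 13, y in [8, 9]  -> 2 point(s)
  x = 2: RHS = 0, y in [0]  -> 1 point(s)
  x = 3: RHS = 0, y in [0]  -> 1 point(s)
  x = 4: RHS = 1, y in [1, 16]  -> 2 point(s)
  x = 5: RHS = 9, y in [3, 14]  -> 2 point(s)
  x = 6: RHS = 13, y in [8, 9]  -> 2 point(s)
  x = 7: RHS = 2, y in [6, 11]  -> 2 point(s)
  x = 8: RHS = 16, y in [4, 13]  -> 2 point(s)
  x = 11: RHS = 13, y in [8, 9]  -> 2 point(s)
  x = 12: RHS = 0, y in [0]  -> 1 point(s)
  x = 13: RHS = 8, y in [5, 12]  -> 2 point(s)
  x = 14: RHS = 9, y in [3, 14]  -> 2 point(s)
  x = 15: RHS = 9, y in [3, 14]  -> 2 point(s)
Affine points: 23. Add the point at infinity: total = 24.

#E(F_17) = 24


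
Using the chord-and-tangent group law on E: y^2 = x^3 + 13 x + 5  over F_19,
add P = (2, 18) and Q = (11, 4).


P != Q, so use the chord formula.
s = (y2 - y1) / (x2 - x1) = (5) / (9) mod 19 = 9
x3 = s^2 - x1 - x2 mod 19 = 9^2 - 2 - 11 = 11
y3 = s (x1 - x3) - y1 mod 19 = 9 * (2 - 11) - 18 = 15

P + Q = (11, 15)


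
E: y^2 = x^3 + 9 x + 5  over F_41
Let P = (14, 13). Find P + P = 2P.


Doubling: s = (3 x1^2 + a) / (2 y1)
s = (3*14^2 + 9) / (2*13) mod 41 = 34
x3 = s^2 - 2 x1 mod 41 = 34^2 - 2*14 = 21
y3 = s (x1 - x3) - y1 mod 41 = 34 * (14 - 21) - 13 = 36

2P = (21, 36)


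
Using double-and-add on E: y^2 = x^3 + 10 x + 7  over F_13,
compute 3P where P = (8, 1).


k = 3 = 11_2 (binary, LSB first: 11)
Double-and-add from P = (8, 1):
  bit 0 = 1: acc = O + (8, 1) = (8, 1)
  bit 1 = 1: acc = (8, 1) + (6, 6) = (2, 10)

3P = (2, 10)


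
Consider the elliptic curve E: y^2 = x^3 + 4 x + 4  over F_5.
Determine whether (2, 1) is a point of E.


Check whether y^2 = x^3 + 4 x + 4 (mod 5) for (x, y) = (2, 1).
LHS: y^2 = 1^2 mod 5 = 1
RHS: x^3 + 4 x + 4 = 2^3 + 4*2 + 4 mod 5 = 0
LHS != RHS

No, not on the curve


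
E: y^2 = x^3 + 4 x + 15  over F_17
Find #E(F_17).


For each x in F_17, count y with y^2 = x^3 + 4 x + 15 mod 17:
  x = 0: RHS = 15, y in [7, 10]  -> 2 point(s)
  x = 6: RHS = 0, y in [0]  -> 1 point(s)
  x = 8: RHS = 15, y in [7, 10]  -> 2 point(s)
  x = 9: RHS = 15, y in [7, 10]  -> 2 point(s)
  x = 10: RHS = 1, y in [1, 16]  -> 2 point(s)
  x = 11: RHS = 13, y in [8, 9]  -> 2 point(s)
  x = 15: RHS = 16, y in [4, 13]  -> 2 point(s)
Affine points: 13. Add the point at infinity: total = 14.

#E(F_17) = 14


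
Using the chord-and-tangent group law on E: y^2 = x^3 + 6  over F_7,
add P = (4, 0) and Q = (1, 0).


P != Q, so use the chord formula.
s = (y2 - y1) / (x2 - x1) = (0) / (4) mod 7 = 0
x3 = s^2 - x1 - x2 mod 7 = 0^2 - 4 - 1 = 2
y3 = s (x1 - x3) - y1 mod 7 = 0 * (4 - 2) - 0 = 0

P + Q = (2, 0)


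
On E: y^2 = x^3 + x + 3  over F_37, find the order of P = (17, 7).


Compute successive multiples of P until we hit O:
  1P = (17, 7)
  2P = (36, 36)
  3P = (18, 9)
  4P = (6, 15)
  5P = (13, 17)
  6P = (4, 16)
  7P = (4, 21)
  8P = (13, 20)
  ... (continuing to 13P)
  13P = O

ord(P) = 13


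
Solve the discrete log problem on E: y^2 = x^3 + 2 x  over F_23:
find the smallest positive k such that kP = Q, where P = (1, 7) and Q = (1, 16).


Enumerate multiples of P until we hit Q = (1, 16):
  1P = (1, 7)
  2P = (2, 14)
  3P = (0, 0)
  4P = (2, 9)
  5P = (1, 16)
Match found at i = 5.

k = 5


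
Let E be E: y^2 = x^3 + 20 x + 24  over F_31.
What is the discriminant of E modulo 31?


4 a^3 + 27 b^2 = 4*20^3 + 27*24^2 = 32000 + 15552 = 47552
Delta = -16 * (47552) = -760832
Delta mod 31 = 1

Delta = 1 (mod 31)


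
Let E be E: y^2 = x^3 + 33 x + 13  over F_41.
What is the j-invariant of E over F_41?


Delta = -16(4 a^3 + 27 b^2) mod 41 = 22
-1728 * (4 a)^3 = -1728 * (4*33)^3 mod 41 = 13
j = 13 * 22^(-1) mod 41 = 36

j = 36 (mod 41)


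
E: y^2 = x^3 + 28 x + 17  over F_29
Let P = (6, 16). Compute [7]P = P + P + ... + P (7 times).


k = 7 = 111_2 (binary, LSB first: 111)
Double-and-add from P = (6, 16):
  bit 0 = 1: acc = O + (6, 16) = (6, 16)
  bit 1 = 1: acc = (6, 16) + (26, 15) = (21, 21)
  bit 2 = 1: acc = (21, 21) + (15, 10) = (2, 9)

7P = (2, 9)


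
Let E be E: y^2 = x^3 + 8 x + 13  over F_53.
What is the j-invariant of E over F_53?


Delta = -16(4 a^3 + 27 b^2) mod 53 = 12
-1728 * (4 a)^3 = -1728 * (4*8)^3 mod 53 = 29
j = 29 * 12^(-1) mod 53 = 51

j = 51 (mod 53)


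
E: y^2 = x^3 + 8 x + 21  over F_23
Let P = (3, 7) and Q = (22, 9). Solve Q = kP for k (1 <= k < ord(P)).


Enumerate multiples of P until we hit Q = (22, 9):
  1P = (3, 7)
  2P = (6, 20)
  3P = (20, 19)
  4P = (4, 18)
  5P = (22, 14)
  6P = (14, 18)
  7P = (7, 12)
  8P = (16, 17)
  9P = (5, 18)
  10P = (5, 5)
  11P = (16, 6)
  12P = (7, 11)
  13P = (14, 5)
  14P = (22, 9)
Match found at i = 14.

k = 14


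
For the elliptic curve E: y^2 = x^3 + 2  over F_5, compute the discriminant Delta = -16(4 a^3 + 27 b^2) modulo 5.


4 a^3 + 27 b^2 = 4*0^3 + 27*2^2 = 0 + 108 = 108
Delta = -16 * (108) = -1728
Delta mod 5 = 2

Delta = 2 (mod 5)


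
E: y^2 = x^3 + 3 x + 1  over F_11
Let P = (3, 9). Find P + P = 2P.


Doubling: s = (3 x1^2 + a) / (2 y1)
s = (3*3^2 + 3) / (2*9) mod 11 = 9
x3 = s^2 - 2 x1 mod 11 = 9^2 - 2*3 = 9
y3 = s (x1 - x3) - y1 mod 11 = 9 * (3 - 9) - 9 = 3

2P = (9, 3)


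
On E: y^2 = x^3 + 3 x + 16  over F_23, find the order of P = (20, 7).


Compute successive multiples of P until we hit O:
  1P = (20, 7)
  2P = (12, 20)
  3P = (17, 14)
  4P = (17, 9)
  5P = (12, 3)
  6P = (20, 16)
  7P = O

ord(P) = 7


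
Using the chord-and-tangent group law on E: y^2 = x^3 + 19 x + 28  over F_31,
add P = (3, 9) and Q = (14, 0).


P != Q, so use the chord formula.
s = (y2 - y1) / (x2 - x1) = (22) / (11) mod 31 = 2
x3 = s^2 - x1 - x2 mod 31 = 2^2 - 3 - 14 = 18
y3 = s (x1 - x3) - y1 mod 31 = 2 * (3 - 18) - 9 = 23

P + Q = (18, 23)


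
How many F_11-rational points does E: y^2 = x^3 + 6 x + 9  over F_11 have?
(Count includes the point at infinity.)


For each x in F_11, count y with y^2 = x^3 + 6 x + 9 mod 11:
  x = 0: RHS = 9, y in [3, 8]  -> 2 point(s)
  x = 1: RHS = 5, y in [4, 7]  -> 2 point(s)
  x = 4: RHS = 9, y in [3, 8]  -> 2 point(s)
  x = 7: RHS = 9, y in [3, 8]  -> 2 point(s)
  x = 9: RHS = 0, y in [0]  -> 1 point(s)
Affine points: 9. Add the point at infinity: total = 10.

#E(F_11) = 10


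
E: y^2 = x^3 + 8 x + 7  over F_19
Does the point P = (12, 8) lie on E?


Check whether y^2 = x^3 + 8 x + 7 (mod 19) for (x, y) = (12, 8).
LHS: y^2 = 8^2 mod 19 = 7
RHS: x^3 + 8 x + 7 = 12^3 + 8*12 + 7 mod 19 = 7
LHS = RHS

Yes, on the curve


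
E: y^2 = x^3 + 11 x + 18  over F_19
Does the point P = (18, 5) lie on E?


Check whether y^2 = x^3 + 11 x + 18 (mod 19) for (x, y) = (18, 5).
LHS: y^2 = 5^2 mod 19 = 6
RHS: x^3 + 11 x + 18 = 18^3 + 11*18 + 18 mod 19 = 6
LHS = RHS

Yes, on the curve


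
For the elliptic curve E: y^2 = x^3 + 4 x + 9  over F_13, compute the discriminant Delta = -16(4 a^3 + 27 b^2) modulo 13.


4 a^3 + 27 b^2 = 4*4^3 + 27*9^2 = 256 + 2187 = 2443
Delta = -16 * (2443) = -39088
Delta mod 13 = 3

Delta = 3 (mod 13)


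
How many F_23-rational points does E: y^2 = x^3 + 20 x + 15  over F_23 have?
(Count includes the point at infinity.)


For each x in F_23, count y with y^2 = x^3 + 20 x + 15 mod 23:
  x = 1: RHS = 13, y in [6, 17]  -> 2 point(s)
  x = 6: RHS = 6, y in [11, 12]  -> 2 point(s)
  x = 9: RHS = 4, y in [2, 21]  -> 2 point(s)
  x = 11: RHS = 2, y in [5, 18]  -> 2 point(s)
  x = 14: RHS = 3, y in [7, 16]  -> 2 point(s)
  x = 17: RHS = 1, y in [1, 22]  -> 2 point(s)
  x = 19: RHS = 9, y in [3, 20]  -> 2 point(s)
  x = 21: RHS = 13, y in [6, 17]  -> 2 point(s)
Affine points: 16. Add the point at infinity: total = 17.

#E(F_23) = 17


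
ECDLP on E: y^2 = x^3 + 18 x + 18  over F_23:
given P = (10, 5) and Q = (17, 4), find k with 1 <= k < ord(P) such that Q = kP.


Enumerate multiples of P until we hit Q = (17, 4):
  1P = (10, 5)
  2P = (5, 16)
  3P = (11, 11)
  4P = (15, 11)
  5P = (16, 20)
  6P = (9, 9)
  7P = (20, 12)
  8P = (2, 19)
  9P = (4, 19)
  10P = (17, 19)
  11P = (0, 15)
  12P = (14, 22)
  13P = (7, 2)
  14P = (7, 21)
  15P = (14, 1)
  16P = (0, 8)
  17P = (17, 4)
Match found at i = 17.

k = 17


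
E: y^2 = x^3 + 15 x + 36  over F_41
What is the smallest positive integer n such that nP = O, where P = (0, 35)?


Compute successive multiples of P until we hit O:
  1P = (0, 35)
  2P = (40, 15)
  3P = (32, 22)
  4P = (4, 23)
  5P = (5, 21)
  6P = (34, 11)
  7P = (38, 28)
  8P = (13, 3)
  ... (continuing to 18P)
  18P = O

ord(P) = 18


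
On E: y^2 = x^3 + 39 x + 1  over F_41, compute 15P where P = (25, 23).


k = 15 = 1111_2 (binary, LSB first: 1111)
Double-and-add from P = (25, 23):
  bit 0 = 1: acc = O + (25, 23) = (25, 23)
  bit 1 = 1: acc = (25, 23) + (24, 40) = (35, 24)
  bit 2 = 1: acc = (35, 24) + (38, 29) = (30, 39)
  bit 3 = 1: acc = (30, 39) + (11, 30) = (36, 38)

15P = (36, 38)


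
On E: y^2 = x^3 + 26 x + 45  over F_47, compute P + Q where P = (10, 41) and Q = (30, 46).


P != Q, so use the chord formula.
s = (y2 - y1) / (x2 - x1) = (5) / (20) mod 47 = 12
x3 = s^2 - x1 - x2 mod 47 = 12^2 - 10 - 30 = 10
y3 = s (x1 - x3) - y1 mod 47 = 12 * (10 - 10) - 41 = 6

P + Q = (10, 6)


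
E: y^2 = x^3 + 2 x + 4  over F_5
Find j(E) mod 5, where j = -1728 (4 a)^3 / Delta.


Delta = -16(4 a^3 + 27 b^2) mod 5 = 1
-1728 * (4 a)^3 = -1728 * (4*2)^3 mod 5 = 4
j = 4 * 1^(-1) mod 5 = 4

j = 4 (mod 5)


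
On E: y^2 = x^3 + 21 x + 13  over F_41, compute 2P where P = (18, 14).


Doubling: s = (3 x1^2 + a) / (2 y1)
s = (3*18^2 + 21) / (2*14) mod 41 = 34
x3 = s^2 - 2 x1 mod 41 = 34^2 - 2*18 = 13
y3 = s (x1 - x3) - y1 mod 41 = 34 * (18 - 13) - 14 = 33

2P = (13, 33)


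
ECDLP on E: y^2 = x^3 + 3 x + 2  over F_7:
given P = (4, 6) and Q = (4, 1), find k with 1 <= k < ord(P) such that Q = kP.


Enumerate multiples of P until we hit Q = (4, 1):
  1P = (4, 6)
  2P = (0, 4)
  3P = (5, 4)
  4P = (2, 4)
  5P = (2, 3)
  6P = (5, 3)
  7P = (0, 3)
  8P = (4, 1)
Match found at i = 8.

k = 8


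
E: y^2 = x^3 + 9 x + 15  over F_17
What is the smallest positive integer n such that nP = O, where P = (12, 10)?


Compute successive multiples of P until we hit O:
  1P = (12, 10)
  2P = (12, 7)
  3P = O

ord(P) = 3


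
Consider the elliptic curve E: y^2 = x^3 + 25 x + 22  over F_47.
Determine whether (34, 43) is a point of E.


Check whether y^2 = x^3 + 25 x + 22 (mod 47) for (x, y) = (34, 43).
LHS: y^2 = 43^2 mod 47 = 16
RHS: x^3 + 25 x + 22 = 34^3 + 25*34 + 22 mod 47 = 38
LHS != RHS

No, not on the curve


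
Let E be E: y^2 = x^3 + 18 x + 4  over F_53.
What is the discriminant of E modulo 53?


4 a^3 + 27 b^2 = 4*18^3 + 27*4^2 = 23328 + 432 = 23760
Delta = -16 * (23760) = -380160
Delta mod 53 = 9

Delta = 9 (mod 53)


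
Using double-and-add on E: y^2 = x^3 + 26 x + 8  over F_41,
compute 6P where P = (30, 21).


k = 6 = 110_2 (binary, LSB first: 011)
Double-and-add from P = (30, 21):
  bit 0 = 0: acc unchanged = O
  bit 1 = 1: acc = O + (12, 11) = (12, 11)
  bit 2 = 1: acc = (12, 11) + (16, 25) = (15, 40)

6P = (15, 40)


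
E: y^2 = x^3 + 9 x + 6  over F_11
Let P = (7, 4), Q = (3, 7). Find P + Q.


P != Q, so use the chord formula.
s = (y2 - y1) / (x2 - x1) = (3) / (7) mod 11 = 2
x3 = s^2 - x1 - x2 mod 11 = 2^2 - 7 - 3 = 5
y3 = s (x1 - x3) - y1 mod 11 = 2 * (7 - 5) - 4 = 0

P + Q = (5, 0)


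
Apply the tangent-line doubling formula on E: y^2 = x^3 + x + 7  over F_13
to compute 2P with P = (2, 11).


Doubling: s = (3 x1^2 + a) / (2 y1)
s = (3*2^2 + 1) / (2*11) mod 13 = 0
x3 = s^2 - 2 x1 mod 13 = 0^2 - 2*2 = 9
y3 = s (x1 - x3) - y1 mod 13 = 0 * (2 - 9) - 11 = 2

2P = (9, 2)


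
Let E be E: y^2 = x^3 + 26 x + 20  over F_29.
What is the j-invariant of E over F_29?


Delta = -16(4 a^3 + 27 b^2) mod 29 = 28
-1728 * (4 a)^3 = -1728 * (4*26)^3 mod 29 = 28
j = 28 * 28^(-1) mod 29 = 1

j = 1 (mod 29)


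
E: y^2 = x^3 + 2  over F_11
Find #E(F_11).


For each x in F_11, count y with y^2 = x^3 + 0 x + 2 mod 11:
  x = 1: RHS = 3, y in [5, 6]  -> 2 point(s)
  x = 4: RHS = 0, y in [0]  -> 1 point(s)
  x = 6: RHS = 9, y in [3, 8]  -> 2 point(s)
  x = 7: RHS = 4, y in [2, 9]  -> 2 point(s)
  x = 9: RHS = 5, y in [4, 7]  -> 2 point(s)
  x = 10: RHS = 1, y in [1, 10]  -> 2 point(s)
Affine points: 11. Add the point at infinity: total = 12.

#E(F_11) = 12


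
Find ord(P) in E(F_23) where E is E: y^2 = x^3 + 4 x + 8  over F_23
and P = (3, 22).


Compute successive multiples of P until we hit O:
  1P = (3, 22)
  2P = (10, 6)
  3P = (11, 16)
  4P = (11, 7)
  5P = (10, 17)
  6P = (3, 1)
  7P = O

ord(P) = 7


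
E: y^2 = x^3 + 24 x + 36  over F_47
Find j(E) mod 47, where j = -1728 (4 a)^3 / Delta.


Delta = -16(4 a^3 + 27 b^2) mod 47 = 31
-1728 * (4 a)^3 = -1728 * (4*24)^3 mod 47 = 41
j = 41 * 31^(-1) mod 47 = 18

j = 18 (mod 47)


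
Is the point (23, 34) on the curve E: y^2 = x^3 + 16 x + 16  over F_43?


Check whether y^2 = x^3 + 16 x + 16 (mod 43) for (x, y) = (23, 34).
LHS: y^2 = 34^2 mod 43 = 38
RHS: x^3 + 16 x + 16 = 23^3 + 16*23 + 16 mod 43 = 38
LHS = RHS

Yes, on the curve


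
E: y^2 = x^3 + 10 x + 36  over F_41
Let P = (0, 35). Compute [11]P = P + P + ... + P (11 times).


k = 11 = 1011_2 (binary, LSB first: 1101)
Double-and-add from P = (0, 35):
  bit 0 = 1: acc = O + (0, 35) = (0, 35)
  bit 1 = 1: acc = (0, 35) + (36, 36) = (28, 28)
  bit 2 = 0: acc unchanged = (28, 28)
  bit 3 = 1: acc = (28, 28) + (40, 5) = (6, 5)

11P = (6, 5)


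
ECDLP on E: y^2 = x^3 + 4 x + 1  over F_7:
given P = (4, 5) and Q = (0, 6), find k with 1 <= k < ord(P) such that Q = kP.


Enumerate multiples of P until we hit Q = (0, 6):
  1P = (4, 5)
  2P = (0, 6)
Match found at i = 2.

k = 2


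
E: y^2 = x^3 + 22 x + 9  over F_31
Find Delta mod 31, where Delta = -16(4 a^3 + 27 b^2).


4 a^3 + 27 b^2 = 4*22^3 + 27*9^2 = 42592 + 2187 = 44779
Delta = -16 * (44779) = -716464
Delta mod 31 = 8

Delta = 8 (mod 31)


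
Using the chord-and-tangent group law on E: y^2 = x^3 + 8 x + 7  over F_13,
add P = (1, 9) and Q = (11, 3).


P != Q, so use the chord formula.
s = (y2 - y1) / (x2 - x1) = (7) / (10) mod 13 = 2
x3 = s^2 - x1 - x2 mod 13 = 2^2 - 1 - 11 = 5
y3 = s (x1 - x3) - y1 mod 13 = 2 * (1 - 5) - 9 = 9

P + Q = (5, 9)


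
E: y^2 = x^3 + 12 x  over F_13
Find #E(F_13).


For each x in F_13, count y with y^2 = x^3 + 12 x + 0 mod 13:
  x = 0: RHS = 0, y in [0]  -> 1 point(s)
  x = 1: RHS = 0, y in [0]  -> 1 point(s)
  x = 5: RHS = 3, y in [4, 9]  -> 2 point(s)
  x = 8: RHS = 10, y in [6, 7]  -> 2 point(s)
  x = 12: RHS = 0, y in [0]  -> 1 point(s)
Affine points: 7. Add the point at infinity: total = 8.

#E(F_13) = 8


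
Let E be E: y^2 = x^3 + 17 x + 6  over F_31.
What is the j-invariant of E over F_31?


Delta = -16(4 a^3 + 27 b^2) mod 31 = 11
-1728 * (4 a)^3 = -1728 * (4*17)^3 mod 31 = 23
j = 23 * 11^(-1) mod 31 = 19

j = 19 (mod 31)


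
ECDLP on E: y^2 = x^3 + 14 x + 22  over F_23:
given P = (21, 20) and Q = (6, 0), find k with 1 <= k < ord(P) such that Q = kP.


Enumerate multiples of P until we hit Q = (6, 0):
  1P = (21, 20)
  2P = (10, 9)
  3P = (16, 8)
  4P = (12, 20)
  5P = (13, 3)
  6P = (14, 15)
  7P = (4, 2)
  8P = (7, 7)
  9P = (11, 9)
  10P = (9, 7)
  11P = (2, 14)
  12P = (8, 18)
  13P = (6, 0)
Match found at i = 13.

k = 13


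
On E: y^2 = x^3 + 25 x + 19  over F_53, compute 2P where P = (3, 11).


Doubling: s = (3 x1^2 + a) / (2 y1)
s = (3*3^2 + 25) / (2*11) mod 53 = 12
x3 = s^2 - 2 x1 mod 53 = 12^2 - 2*3 = 32
y3 = s (x1 - x3) - y1 mod 53 = 12 * (3 - 32) - 11 = 12

2P = (32, 12)


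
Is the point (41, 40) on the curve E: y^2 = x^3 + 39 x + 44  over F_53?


Check whether y^2 = x^3 + 39 x + 44 (mod 53) for (x, y) = (41, 40).
LHS: y^2 = 40^2 mod 53 = 10
RHS: x^3 + 39 x + 44 = 41^3 + 39*41 + 44 mod 53 = 21
LHS != RHS

No, not on the curve


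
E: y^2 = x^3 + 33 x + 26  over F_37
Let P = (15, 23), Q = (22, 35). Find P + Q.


P != Q, so use the chord formula.
s = (y2 - y1) / (x2 - x1) = (12) / (7) mod 37 = 7
x3 = s^2 - x1 - x2 mod 37 = 7^2 - 15 - 22 = 12
y3 = s (x1 - x3) - y1 mod 37 = 7 * (15 - 12) - 23 = 35

P + Q = (12, 35)


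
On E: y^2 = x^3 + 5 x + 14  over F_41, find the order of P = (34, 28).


Compute successive multiples of P until we hit O:
  1P = (34, 28)
  2P = (13, 29)
  3P = (39, 23)
  4P = (10, 30)
  5P = (40, 34)
  6P = (9, 38)
  7P = (8, 19)
  8P = (1, 26)
  ... (continuing to 52P)
  52P = O

ord(P) = 52


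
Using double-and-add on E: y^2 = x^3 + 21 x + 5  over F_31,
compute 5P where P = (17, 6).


k = 5 = 101_2 (binary, LSB first: 101)
Double-and-add from P = (17, 6):
  bit 0 = 1: acc = O + (17, 6) = (17, 6)
  bit 1 = 0: acc unchanged = (17, 6)
  bit 2 = 1: acc = (17, 6) + (17, 6) = (17, 25)

5P = (17, 25)


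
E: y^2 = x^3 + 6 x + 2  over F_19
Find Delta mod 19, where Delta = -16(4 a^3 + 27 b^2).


4 a^3 + 27 b^2 = 4*6^3 + 27*2^2 = 864 + 108 = 972
Delta = -16 * (972) = -15552
Delta mod 19 = 9

Delta = 9 (mod 19)


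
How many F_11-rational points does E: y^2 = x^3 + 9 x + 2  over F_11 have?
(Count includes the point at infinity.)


For each x in F_11, count y with y^2 = x^3 + 9 x + 2 mod 11:
  x = 1: RHS = 1, y in [1, 10]  -> 2 point(s)
  x = 3: RHS = 1, y in [1, 10]  -> 2 point(s)
  x = 4: RHS = 3, y in [5, 6]  -> 2 point(s)
  x = 7: RHS = 1, y in [1, 10]  -> 2 point(s)
  x = 8: RHS = 3, y in [5, 6]  -> 2 point(s)
  x = 9: RHS = 9, y in [3, 8]  -> 2 point(s)
  x = 10: RHS = 3, y in [5, 6]  -> 2 point(s)
Affine points: 14. Add the point at infinity: total = 15.

#E(F_11) = 15


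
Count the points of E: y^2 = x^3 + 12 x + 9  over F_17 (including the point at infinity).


For each x in F_17, count y with y^2 = x^3 + 12 x + 9 mod 17:
  x = 0: RHS = 9, y in [3, 14]  -> 2 point(s)
  x = 3: RHS = 4, y in [2, 15]  -> 2 point(s)
  x = 4: RHS = 2, y in [6, 11]  -> 2 point(s)
  x = 6: RHS = 8, y in [5, 12]  -> 2 point(s)
  x = 9: RHS = 13, y in [8, 9]  -> 2 point(s)
  x = 13: RHS = 16, y in [4, 13]  -> 2 point(s)
  x = 16: RHS = 13, y in [8, 9]  -> 2 point(s)
Affine points: 14. Add the point at infinity: total = 15.

#E(F_17) = 15


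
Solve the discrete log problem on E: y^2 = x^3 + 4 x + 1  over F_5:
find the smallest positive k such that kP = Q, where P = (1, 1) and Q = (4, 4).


Enumerate multiples of P until we hit Q = (4, 4):
  1P = (1, 1)
  2P = (4, 1)
  3P = (0, 4)
  4P = (3, 0)
  5P = (0, 1)
  6P = (4, 4)
Match found at i = 6.

k = 6


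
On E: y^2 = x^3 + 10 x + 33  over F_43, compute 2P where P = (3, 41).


Doubling: s = (3 x1^2 + a) / (2 y1)
s = (3*3^2 + 10) / (2*41) mod 43 = 23
x3 = s^2 - 2 x1 mod 43 = 23^2 - 2*3 = 7
y3 = s (x1 - x3) - y1 mod 43 = 23 * (3 - 7) - 41 = 39

2P = (7, 39)


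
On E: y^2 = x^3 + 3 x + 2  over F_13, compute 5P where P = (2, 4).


k = 5 = 101_2 (binary, LSB first: 101)
Double-and-add from P = (2, 4):
  bit 0 = 1: acc = O + (2, 4) = (2, 4)
  bit 1 = 0: acc unchanged = (2, 4)
  bit 2 = 1: acc = (2, 4) + (3, 8) = (11, 12)

5P = (11, 12)


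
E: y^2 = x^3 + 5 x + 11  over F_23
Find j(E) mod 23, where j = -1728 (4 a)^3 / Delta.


Delta = -16(4 a^3 + 27 b^2) mod 23 = 11
-1728 * (4 a)^3 = -1728 * (4*5)^3 mod 23 = 12
j = 12 * 11^(-1) mod 23 = 22

j = 22 (mod 23)


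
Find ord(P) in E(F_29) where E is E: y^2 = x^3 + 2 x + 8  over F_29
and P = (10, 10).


Compute successive multiples of P until we hit O:
  1P = (10, 10)
  2P = (14, 5)
  3P = (12, 7)
  4P = (2, 7)
  5P = (4, 14)
  6P = (9, 28)
  7P = (15, 22)
  8P = (26, 27)
  ... (continuing to 29P)
  29P = O

ord(P) = 29


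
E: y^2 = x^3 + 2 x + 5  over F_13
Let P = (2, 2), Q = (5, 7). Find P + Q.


P != Q, so use the chord formula.
s = (y2 - y1) / (x2 - x1) = (5) / (3) mod 13 = 6
x3 = s^2 - x1 - x2 mod 13 = 6^2 - 2 - 5 = 3
y3 = s (x1 - x3) - y1 mod 13 = 6 * (2 - 3) - 2 = 5

P + Q = (3, 5)


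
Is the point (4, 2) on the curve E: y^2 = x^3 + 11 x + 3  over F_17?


Check whether y^2 = x^3 + 11 x + 3 (mod 17) for (x, y) = (4, 2).
LHS: y^2 = 2^2 mod 17 = 4
RHS: x^3 + 11 x + 3 = 4^3 + 11*4 + 3 mod 17 = 9
LHS != RHS

No, not on the curve


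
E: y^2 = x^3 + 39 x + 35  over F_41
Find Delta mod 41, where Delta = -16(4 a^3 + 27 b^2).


4 a^3 + 27 b^2 = 4*39^3 + 27*35^2 = 237276 + 33075 = 270351
Delta = -16 * (270351) = -4325616
Delta mod 41 = 7

Delta = 7 (mod 41)


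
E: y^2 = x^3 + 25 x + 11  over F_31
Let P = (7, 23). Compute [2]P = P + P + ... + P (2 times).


k = 2 = 10_2 (binary, LSB first: 01)
Double-and-add from P = (7, 23):
  bit 0 = 0: acc unchanged = O
  bit 1 = 1: acc = O + (26, 3) = (26, 3)

2P = (26, 3)


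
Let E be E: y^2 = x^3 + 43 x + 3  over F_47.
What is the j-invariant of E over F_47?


Delta = -16(4 a^3 + 27 b^2) mod 47 = 20
-1728 * (4 a)^3 = -1728 * (4*43)^3 mod 47 = 17
j = 17 * 20^(-1) mod 47 = 22

j = 22 (mod 47)


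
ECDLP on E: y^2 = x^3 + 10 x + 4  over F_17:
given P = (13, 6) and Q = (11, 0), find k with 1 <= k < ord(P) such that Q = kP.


Enumerate multiples of P until we hit Q = (11, 0):
  1P = (13, 6)
  2P = (12, 13)
  3P = (7, 3)
  4P = (10, 4)
  5P = (2, 7)
  6P = (11, 0)
Match found at i = 6.

k = 6


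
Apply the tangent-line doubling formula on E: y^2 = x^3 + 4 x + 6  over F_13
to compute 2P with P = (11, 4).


Doubling: s = (3 x1^2 + a) / (2 y1)
s = (3*11^2 + 4) / (2*4) mod 13 = 2
x3 = s^2 - 2 x1 mod 13 = 2^2 - 2*11 = 8
y3 = s (x1 - x3) - y1 mod 13 = 2 * (11 - 8) - 4 = 2

2P = (8, 2)


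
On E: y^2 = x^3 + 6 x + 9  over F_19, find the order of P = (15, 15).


Compute successive multiples of P until we hit O:
  1P = (15, 15)
  2P = (12, 17)
  3P = (3, 15)
  4P = (1, 4)
  5P = (1, 15)
  6P = (3, 4)
  7P = (12, 2)
  8P = (15, 4)
  ... (continuing to 9P)
  9P = O

ord(P) = 9


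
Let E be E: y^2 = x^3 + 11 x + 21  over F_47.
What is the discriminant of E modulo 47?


4 a^3 + 27 b^2 = 4*11^3 + 27*21^2 = 5324 + 11907 = 17231
Delta = -16 * (17231) = -275696
Delta mod 47 = 6

Delta = 6 (mod 47)


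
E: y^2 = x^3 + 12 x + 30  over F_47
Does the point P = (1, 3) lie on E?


Check whether y^2 = x^3 + 12 x + 30 (mod 47) for (x, y) = (1, 3).
LHS: y^2 = 3^2 mod 47 = 9
RHS: x^3 + 12 x + 30 = 1^3 + 12*1 + 30 mod 47 = 43
LHS != RHS

No, not on the curve


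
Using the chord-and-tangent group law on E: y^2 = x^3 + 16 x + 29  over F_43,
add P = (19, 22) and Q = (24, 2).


P != Q, so use the chord formula.
s = (y2 - y1) / (x2 - x1) = (23) / (5) mod 43 = 39
x3 = s^2 - x1 - x2 mod 43 = 39^2 - 19 - 24 = 16
y3 = s (x1 - x3) - y1 mod 43 = 39 * (19 - 16) - 22 = 9

P + Q = (16, 9)


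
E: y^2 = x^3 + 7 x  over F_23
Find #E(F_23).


For each x in F_23, count y with y^2 = x^3 + 7 x + 0 mod 23:
  x = 0: RHS = 0, y in [0]  -> 1 point(s)
  x = 1: RHS = 8, y in [10, 13]  -> 2 point(s)
  x = 3: RHS = 2, y in [5, 18]  -> 2 point(s)
  x = 4: RHS = 0, y in [0]  -> 1 point(s)
  x = 7: RHS = 1, y in [1, 22]  -> 2 point(s)
  x = 8: RHS = 16, y in [4, 19]  -> 2 point(s)
  x = 10: RHS = 12, y in [9, 14]  -> 2 point(s)
  x = 12: RHS = 18, y in [8, 15]  -> 2 point(s)
  x = 14: RHS = 13, y in [6, 17]  -> 2 point(s)
  x = 17: RHS = 18, y in [8, 15]  -> 2 point(s)
  x = 18: RHS = 1, y in [1, 22]  -> 2 point(s)
  x = 19: RHS = 0, y in [0]  -> 1 point(s)
  x = 21: RHS = 1, y in [1, 22]  -> 2 point(s)
Affine points: 23. Add the point at infinity: total = 24.

#E(F_23) = 24


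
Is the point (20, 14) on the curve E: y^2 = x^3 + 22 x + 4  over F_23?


Check whether y^2 = x^3 + 22 x + 4 (mod 23) for (x, y) = (20, 14).
LHS: y^2 = 14^2 mod 23 = 12
RHS: x^3 + 22 x + 4 = 20^3 + 22*20 + 4 mod 23 = 3
LHS != RHS

No, not on the curve


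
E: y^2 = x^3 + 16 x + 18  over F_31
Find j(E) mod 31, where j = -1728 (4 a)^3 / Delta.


Delta = -16(4 a^3 + 27 b^2) mod 31 = 20
-1728 * (4 a)^3 = -1728 * (4*16)^3 mod 31 = 2
j = 2 * 20^(-1) mod 31 = 28

j = 28 (mod 31)


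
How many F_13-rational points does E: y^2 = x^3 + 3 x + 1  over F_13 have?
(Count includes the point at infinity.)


For each x in F_13, count y with y^2 = x^3 + 3 x + 1 mod 13:
  x = 0: RHS = 1, y in [1, 12]  -> 2 point(s)
  x = 4: RHS = 12, y in [5, 8]  -> 2 point(s)
  x = 6: RHS = 1, y in [1, 12]  -> 2 point(s)
  x = 7: RHS = 1, y in [1, 12]  -> 2 point(s)
  x = 8: RHS = 4, y in [2, 11]  -> 2 point(s)
  x = 9: RHS = 3, y in [4, 9]  -> 2 point(s)
  x = 10: RHS = 4, y in [2, 11]  -> 2 point(s)
  x = 11: RHS = 0, y in [0]  -> 1 point(s)
  x = 12: RHS = 10, y in [6, 7]  -> 2 point(s)
Affine points: 17. Add the point at infinity: total = 18.

#E(F_13) = 18


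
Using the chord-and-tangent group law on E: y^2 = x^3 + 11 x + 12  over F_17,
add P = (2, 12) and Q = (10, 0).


P != Q, so use the chord formula.
s = (y2 - y1) / (x2 - x1) = (5) / (8) mod 17 = 7
x3 = s^2 - x1 - x2 mod 17 = 7^2 - 2 - 10 = 3
y3 = s (x1 - x3) - y1 mod 17 = 7 * (2 - 3) - 12 = 15

P + Q = (3, 15)


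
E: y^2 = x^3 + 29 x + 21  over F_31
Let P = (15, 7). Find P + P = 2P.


Doubling: s = (3 x1^2 + a) / (2 y1)
s = (3*15^2 + 29) / (2*7) mod 31 = 6
x3 = s^2 - 2 x1 mod 31 = 6^2 - 2*15 = 6
y3 = s (x1 - x3) - y1 mod 31 = 6 * (15 - 6) - 7 = 16

2P = (6, 16)


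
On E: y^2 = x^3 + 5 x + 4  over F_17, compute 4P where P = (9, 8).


k = 4 = 100_2 (binary, LSB first: 001)
Double-and-add from P = (9, 8):
  bit 0 = 0: acc unchanged = O
  bit 1 = 0: acc unchanged = O
  bit 2 = 1: acc = O + (10, 0) = (10, 0)

4P = (10, 0)


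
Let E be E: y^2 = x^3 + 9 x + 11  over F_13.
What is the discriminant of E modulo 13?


4 a^3 + 27 b^2 = 4*9^3 + 27*11^2 = 2916 + 3267 = 6183
Delta = -16 * (6183) = -98928
Delta mod 13 = 2

Delta = 2 (mod 13)


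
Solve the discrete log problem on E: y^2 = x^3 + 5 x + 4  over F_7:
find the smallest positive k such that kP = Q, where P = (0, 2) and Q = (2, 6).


Enumerate multiples of P until we hit Q = (2, 6):
  1P = (0, 2)
  2P = (2, 6)
Match found at i = 2.

k = 2


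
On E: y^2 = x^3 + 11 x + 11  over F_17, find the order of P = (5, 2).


Compute successive multiples of P until we hit O:
  1P = (5, 2)
  2P = (6, 2)
  3P = (6, 15)
  4P = (5, 15)
  5P = O

ord(P) = 5


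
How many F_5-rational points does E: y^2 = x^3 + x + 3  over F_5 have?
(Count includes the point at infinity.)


For each x in F_5, count y with y^2 = x^3 + 1 x + 3 mod 5:
  x = 1: RHS = 0, y in [0]  -> 1 point(s)
  x = 4: RHS = 1, y in [1, 4]  -> 2 point(s)
Affine points: 3. Add the point at infinity: total = 4.

#E(F_5) = 4


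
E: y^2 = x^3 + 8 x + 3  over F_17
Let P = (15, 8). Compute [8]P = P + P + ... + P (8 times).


k = 8 = 1000_2 (binary, LSB first: 0001)
Double-and-add from P = (15, 8):
  bit 0 = 0: acc unchanged = O
  bit 1 = 0: acc unchanged = O
  bit 2 = 0: acc unchanged = O
  bit 3 = 1: acc = O + (8, 16) = (8, 16)

8P = (8, 16)


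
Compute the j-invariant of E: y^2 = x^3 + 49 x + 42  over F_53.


Delta = -16(4 a^3 + 27 b^2) mod 53 = 1
-1728 * (4 a)^3 = -1728 * (4*49)^3 mod 53 = 3
j = 3 * 1^(-1) mod 53 = 3

j = 3 (mod 53)


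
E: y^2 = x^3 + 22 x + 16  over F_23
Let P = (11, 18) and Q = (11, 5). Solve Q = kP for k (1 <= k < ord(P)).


Enumerate multiples of P until we hit Q = (11, 5):
  1P = (11, 18)
  2P = (17, 6)
  3P = (22, 4)
  4P = (15, 8)
  5P = (9, 0)
  6P = (15, 15)
  7P = (22, 19)
  8P = (17, 17)
  9P = (11, 5)
Match found at i = 9.

k = 9


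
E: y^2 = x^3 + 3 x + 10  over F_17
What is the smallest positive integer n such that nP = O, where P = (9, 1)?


Compute successive multiples of P until we hit O:
  1P = (9, 1)
  2P = (15, 9)
  3P = (8, 6)
  4P = (8, 11)
  5P = (15, 8)
  6P = (9, 16)
  7P = O

ord(P) = 7


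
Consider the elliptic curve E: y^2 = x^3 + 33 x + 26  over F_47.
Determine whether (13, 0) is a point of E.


Check whether y^2 = x^3 + 33 x + 26 (mod 47) for (x, y) = (13, 0).
LHS: y^2 = 0^2 mod 47 = 0
RHS: x^3 + 33 x + 26 = 13^3 + 33*13 + 26 mod 47 = 20
LHS != RHS

No, not on the curve


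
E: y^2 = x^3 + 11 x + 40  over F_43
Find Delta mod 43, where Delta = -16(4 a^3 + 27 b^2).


4 a^3 + 27 b^2 = 4*11^3 + 27*40^2 = 5324 + 43200 = 48524
Delta = -16 * (48524) = -776384
Delta mod 43 = 24

Delta = 24 (mod 43)


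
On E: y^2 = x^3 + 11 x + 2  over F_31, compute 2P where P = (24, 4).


Doubling: s = (3 x1^2 + a) / (2 y1)
s = (3*24^2 + 11) / (2*4) mod 31 = 12
x3 = s^2 - 2 x1 mod 31 = 12^2 - 2*24 = 3
y3 = s (x1 - x3) - y1 mod 31 = 12 * (24 - 3) - 4 = 0

2P = (3, 0)


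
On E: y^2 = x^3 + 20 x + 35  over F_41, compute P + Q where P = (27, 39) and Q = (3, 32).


P != Q, so use the chord formula.
s = (y2 - y1) / (x2 - x1) = (34) / (17) mod 41 = 2
x3 = s^2 - x1 - x2 mod 41 = 2^2 - 27 - 3 = 15
y3 = s (x1 - x3) - y1 mod 41 = 2 * (27 - 15) - 39 = 26

P + Q = (15, 26)


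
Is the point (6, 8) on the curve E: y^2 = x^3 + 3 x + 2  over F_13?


Check whether y^2 = x^3 + 3 x + 2 (mod 13) for (x, y) = (6, 8).
LHS: y^2 = 8^2 mod 13 = 12
RHS: x^3 + 3 x + 2 = 6^3 + 3*6 + 2 mod 13 = 2
LHS != RHS

No, not on the curve


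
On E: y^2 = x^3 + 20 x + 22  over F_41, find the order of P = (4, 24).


Compute successive multiples of P until we hit O:
  1P = (4, 24)
  2P = (37, 1)
  3P = (23, 29)
  4P = (16, 16)
  5P = (26, 18)
  6P = (27, 27)
  7P = (18, 33)
  8P = (10, 19)
  ... (continuing to 33P)
  33P = O

ord(P) = 33


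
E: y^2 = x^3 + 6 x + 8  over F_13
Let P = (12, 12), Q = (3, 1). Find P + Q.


P != Q, so use the chord formula.
s = (y2 - y1) / (x2 - x1) = (2) / (4) mod 13 = 7
x3 = s^2 - x1 - x2 mod 13 = 7^2 - 12 - 3 = 8
y3 = s (x1 - x3) - y1 mod 13 = 7 * (12 - 8) - 12 = 3

P + Q = (8, 3)
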